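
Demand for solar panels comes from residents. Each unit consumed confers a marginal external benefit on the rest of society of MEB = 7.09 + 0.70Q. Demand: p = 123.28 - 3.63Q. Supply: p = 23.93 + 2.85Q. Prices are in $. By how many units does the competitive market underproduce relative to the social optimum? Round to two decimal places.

3.08 units

Market equilibrium (private): 23.93 + 2.85Q = 123.28 - 3.63Q → Q_m = 15.3318.
Social marginal benefit = demand + MEB = 130.37 - 2.93Q.
Set SMB = MC: 130.37 - 2.93Q = 23.93 + 2.85Q → Q* = 18.4152.
Gap = |15.3318 − 18.4152| = 3.0834.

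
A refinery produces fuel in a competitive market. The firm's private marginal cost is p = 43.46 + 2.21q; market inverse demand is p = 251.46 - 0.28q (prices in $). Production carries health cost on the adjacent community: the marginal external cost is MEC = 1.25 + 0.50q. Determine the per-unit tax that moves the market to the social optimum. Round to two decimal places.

Social marginal cost = private MC + MEC = 44.71 + 2.71q.
Set SMC = demand: 44.71 + 2.71q = 251.46 - 0.28q → q* = 69.1472.
The Pigouvian tax equals MEC at q*: 1.25 + 0.50×69.1472 = 35.8236.

tax = $35.82 per unit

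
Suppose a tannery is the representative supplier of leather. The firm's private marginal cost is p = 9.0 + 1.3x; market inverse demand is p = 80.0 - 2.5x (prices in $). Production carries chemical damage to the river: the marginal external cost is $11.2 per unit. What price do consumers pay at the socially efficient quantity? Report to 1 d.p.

P = $40.7

Social marginal cost = private MC + MEC = 20.2 + 1.3x.
Set SMC = demand: 20.2 + 1.3x = 80.0 - 2.5x → x* = 15.7368.
Consumer price on the demand curve at x*: 80.0 − 2.5×15.7368 = 40.6580.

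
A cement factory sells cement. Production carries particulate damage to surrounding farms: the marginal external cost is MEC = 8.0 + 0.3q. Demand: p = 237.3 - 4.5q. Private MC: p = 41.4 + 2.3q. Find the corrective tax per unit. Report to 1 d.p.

Social marginal cost = private MC + MEC = 49.4 + 2.6q.
Set SMC = demand: 49.4 + 2.6q = 237.3 - 4.5q → q* = 26.4648.
The Pigouvian tax equals MEC at q*: 8.0 + 0.3×26.4648 = 15.9394.

tax = 15.9 per unit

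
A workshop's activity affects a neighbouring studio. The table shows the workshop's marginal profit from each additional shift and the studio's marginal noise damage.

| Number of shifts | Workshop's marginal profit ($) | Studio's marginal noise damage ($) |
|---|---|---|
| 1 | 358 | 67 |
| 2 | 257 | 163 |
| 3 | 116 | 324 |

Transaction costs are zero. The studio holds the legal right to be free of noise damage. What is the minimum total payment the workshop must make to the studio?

$230

Efficient level: marginal profit ≥ marginal noise damage through level 2, so k* = 2.
With the studio holding the right, the workshop must at least compensate total damage at k*: 67 + 163 = 230.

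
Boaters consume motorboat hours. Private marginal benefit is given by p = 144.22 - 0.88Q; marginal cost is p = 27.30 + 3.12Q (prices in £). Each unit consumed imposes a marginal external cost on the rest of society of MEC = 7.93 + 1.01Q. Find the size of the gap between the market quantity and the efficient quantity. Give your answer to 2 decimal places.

7.48 units

Market equilibrium (private): 27.30 + 3.12Q = 144.22 - 0.88Q → Q_m = 29.2300.
Social marginal benefit = demand − MEC = 136.29 - 1.89Q.
Set SMB = MC: 136.29 - 1.89Q = 27.30 + 3.12Q → Q* = 21.7545.
Gap = |29.2300 − 21.7545| = 7.4755.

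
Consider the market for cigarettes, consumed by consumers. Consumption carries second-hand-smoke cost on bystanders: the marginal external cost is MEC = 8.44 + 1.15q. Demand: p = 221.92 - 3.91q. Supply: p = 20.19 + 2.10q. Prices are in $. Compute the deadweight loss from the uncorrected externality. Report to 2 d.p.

Market equilibrium (private): 20.19 + 2.10q = 221.92 - 3.91q → q_m = 33.5657.
Social marginal benefit = demand − MEC = 213.48 - 5.06q.
Set SMB = MC: 213.48 - 5.06q = 20.19 + 2.10q → q* = 26.9958.
Height of the DWL triangle at q_m is MC(q_m) − SMB(q_m) = MEC(q_m) = 47.0406.
DWL = ½ × 6.5699 × 47.0406 = 154.5260.

DWL = $154.53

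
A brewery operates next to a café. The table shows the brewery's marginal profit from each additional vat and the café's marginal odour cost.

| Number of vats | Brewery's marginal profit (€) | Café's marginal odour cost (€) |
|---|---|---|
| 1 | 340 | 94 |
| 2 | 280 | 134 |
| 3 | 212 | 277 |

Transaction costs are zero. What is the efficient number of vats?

2

Bargaining reaches the level where marginal profit last exceeds marginal odour cost.
That holds through level 2 (280 ≥ 134) but not at 3 (212 < 277).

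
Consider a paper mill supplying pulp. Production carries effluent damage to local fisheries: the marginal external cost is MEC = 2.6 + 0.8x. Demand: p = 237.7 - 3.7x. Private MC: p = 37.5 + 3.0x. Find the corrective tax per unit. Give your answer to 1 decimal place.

tax = 23.7 per unit

Social marginal cost = private MC + MEC = 40.1 + 3.8x.
Set SMC = demand: 40.1 + 3.8x = 237.7 - 3.7x → x* = 26.3467.
The Pigouvian tax equals MEC at x*: 2.6 + 0.8×26.3467 = 23.6774.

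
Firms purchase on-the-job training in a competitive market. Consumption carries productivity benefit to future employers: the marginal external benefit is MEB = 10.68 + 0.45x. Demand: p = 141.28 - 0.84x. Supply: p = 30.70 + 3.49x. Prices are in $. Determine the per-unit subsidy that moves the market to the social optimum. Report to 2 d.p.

subsidy = $24.74 per unit

Social marginal benefit = demand + MEB = 151.96 - 0.39x.
Set SMB = MC: 151.96 - 0.39x = 30.70 + 3.49x → x* = 31.2526.
The Pigouvian subsidy equals MEB at x*: 10.68 + 0.45×31.2526 = 24.7437.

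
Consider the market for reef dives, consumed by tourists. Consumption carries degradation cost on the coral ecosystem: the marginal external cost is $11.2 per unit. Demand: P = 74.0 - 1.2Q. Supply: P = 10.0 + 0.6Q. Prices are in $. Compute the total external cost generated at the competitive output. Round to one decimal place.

Market equilibrium (private): 10.0 + 0.6Q = 74.0 - 1.2Q → Q_m = 35.5556.
Total external cost = MEC × Q_m = 11.2 × 35.5556 = 398.2227.

$398.2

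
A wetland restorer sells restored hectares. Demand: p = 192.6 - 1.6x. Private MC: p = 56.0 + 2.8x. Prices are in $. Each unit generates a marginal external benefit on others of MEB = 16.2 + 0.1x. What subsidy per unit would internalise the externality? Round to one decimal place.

subsidy = $19.8 per unit

Social marginal cost = private MC − MEB = 39.8 + 2.7x.
Set SMC = demand: 39.8 + 2.7x = 192.6 - 1.6x → x* = 35.5349.
The Pigouvian subsidy equals MEB at x*: 16.2 + 0.1×35.5349 = 19.7535.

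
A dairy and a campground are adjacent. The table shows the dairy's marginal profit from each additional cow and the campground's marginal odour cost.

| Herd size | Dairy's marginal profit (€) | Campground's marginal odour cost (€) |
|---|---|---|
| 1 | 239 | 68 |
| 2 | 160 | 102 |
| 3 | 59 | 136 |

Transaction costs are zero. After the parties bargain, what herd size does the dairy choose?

Bargaining reaches the level where marginal profit last exceeds marginal odour cost.
That holds through level 2 (160 ≥ 102) but not at 3 (59 < 136).

2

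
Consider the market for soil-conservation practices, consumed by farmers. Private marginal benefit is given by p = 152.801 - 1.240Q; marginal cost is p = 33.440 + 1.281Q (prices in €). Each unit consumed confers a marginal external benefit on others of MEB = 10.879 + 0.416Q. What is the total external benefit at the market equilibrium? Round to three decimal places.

Market equilibrium (private): 33.440 + 1.281Q = 152.801 - 1.240Q → Q_m = 47.3467.
Total external benefit = ∫₀^{Q_m} (10.879 + 0.416Q) dQ = 10.879×47.3467 + ½×0.416×47.3467² = 981.3604.

€981.360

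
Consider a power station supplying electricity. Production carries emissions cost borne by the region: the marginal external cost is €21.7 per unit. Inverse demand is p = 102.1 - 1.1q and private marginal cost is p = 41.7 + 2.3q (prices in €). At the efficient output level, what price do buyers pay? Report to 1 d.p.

Social marginal cost = private MC + MEC = 63.4 + 2.3q.
Set SMC = demand: 63.4 + 2.3q = 102.1 - 1.1q → q* = 11.3824.
Consumer price on the demand curve at q*: 102.1 − 1.1×11.3824 = 89.5794.

P = €89.6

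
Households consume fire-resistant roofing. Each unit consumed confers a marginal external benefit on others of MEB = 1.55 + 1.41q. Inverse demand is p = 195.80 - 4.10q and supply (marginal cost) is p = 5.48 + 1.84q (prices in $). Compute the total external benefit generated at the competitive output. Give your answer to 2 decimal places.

$773.41

Market equilibrium (private): 5.48 + 1.84q = 195.80 - 4.10q → q_m = 32.0404.
Total external benefit = ∫₀^{q_m} (1.55 + 1.41q) dq = 1.55×32.0404 + ½×1.41×32.0404² = 773.4066.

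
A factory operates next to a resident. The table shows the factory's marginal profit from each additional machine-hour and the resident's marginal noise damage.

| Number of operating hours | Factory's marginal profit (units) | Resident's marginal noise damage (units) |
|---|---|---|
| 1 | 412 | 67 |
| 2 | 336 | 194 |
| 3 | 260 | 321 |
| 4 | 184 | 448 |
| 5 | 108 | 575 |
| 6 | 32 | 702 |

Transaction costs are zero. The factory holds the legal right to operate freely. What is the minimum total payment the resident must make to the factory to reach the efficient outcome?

584

Left alone the factory would choose level 6 (marginal profit stays positive).
Efficient level: k* = 2 (marginal profit ≥ marginal noise damage through 2).
The resident must at least cover the factory's forgone profit from cutting 6→2: 260 + 184 + 108 + 32 = 584.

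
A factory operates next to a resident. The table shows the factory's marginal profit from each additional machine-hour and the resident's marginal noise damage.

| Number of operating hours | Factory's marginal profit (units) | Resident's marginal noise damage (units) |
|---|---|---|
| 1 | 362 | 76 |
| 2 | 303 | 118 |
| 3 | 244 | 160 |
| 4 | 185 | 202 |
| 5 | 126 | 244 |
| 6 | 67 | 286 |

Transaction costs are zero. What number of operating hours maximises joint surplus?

3

Bargaining reaches the level where marginal profit last exceeds marginal noise damage.
That holds through level 3 (244 ≥ 160) but not at 4 (185 < 202).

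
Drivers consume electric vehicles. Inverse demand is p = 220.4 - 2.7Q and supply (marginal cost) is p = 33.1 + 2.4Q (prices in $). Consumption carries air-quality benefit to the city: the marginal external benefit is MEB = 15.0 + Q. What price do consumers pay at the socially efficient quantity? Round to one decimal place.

Social marginal benefit = demand + MEB = 235.4 - 1.7Q.
Set SMB = MC: 235.4 - 1.7Q = 33.1 + 2.4Q → Q* = 49.3415.
Consumer price on the demand curve at Q*: 220.4 − 2.7×49.3415 = 87.1780.

P = $87.2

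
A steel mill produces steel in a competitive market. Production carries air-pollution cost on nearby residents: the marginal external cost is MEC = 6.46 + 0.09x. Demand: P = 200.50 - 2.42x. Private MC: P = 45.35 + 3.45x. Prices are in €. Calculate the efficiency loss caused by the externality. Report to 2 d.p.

DWL = €6.55

Market equilibrium (private): 45.35 + 3.45x = 200.50 - 2.42x → x_m = 26.4310.
Social marginal cost = private MC + MEC = 51.81 + 3.54x.
Set SMC = demand: 51.81 + 3.54x = 200.50 - 2.42x → x* = 24.9480.
Between x* and x_m the wedge SMC − demand runs linearly from 0 to MEC(x_m), so the loss is a triangle.
DWL = ½ × 1.4830 × 8.8388 = 6.5540.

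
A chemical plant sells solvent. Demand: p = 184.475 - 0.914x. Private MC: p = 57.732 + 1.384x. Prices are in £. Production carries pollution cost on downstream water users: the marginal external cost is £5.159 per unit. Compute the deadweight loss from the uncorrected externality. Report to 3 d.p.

DWL = £5.791

Market equilibrium (private): 57.732 + 1.384x = 184.475 - 0.914x → x_m = 55.1536.
Social marginal cost = private MC + MEC = 62.891 + 1.384x.
Set SMC = demand: 62.891 + 1.384x = 184.475 - 0.914x → x* = 52.9086.
The loss is the area between SMC and demand from x* to x_m; with linear curves that's a triangle of height MEC(x_m).
DWL = ½ × 2.2450 × 5.1590 = 5.7910.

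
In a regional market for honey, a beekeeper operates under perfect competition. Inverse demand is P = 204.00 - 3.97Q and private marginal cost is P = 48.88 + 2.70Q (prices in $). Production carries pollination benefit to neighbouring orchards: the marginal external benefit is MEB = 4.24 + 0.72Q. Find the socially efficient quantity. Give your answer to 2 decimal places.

Social marginal cost = private MC − MEB = 44.64 + 1.98Q.
Set SMC = demand: 44.64 + 1.98Q = 204.00 - 3.97Q → Q* = 26.7832.

Q* = 26.78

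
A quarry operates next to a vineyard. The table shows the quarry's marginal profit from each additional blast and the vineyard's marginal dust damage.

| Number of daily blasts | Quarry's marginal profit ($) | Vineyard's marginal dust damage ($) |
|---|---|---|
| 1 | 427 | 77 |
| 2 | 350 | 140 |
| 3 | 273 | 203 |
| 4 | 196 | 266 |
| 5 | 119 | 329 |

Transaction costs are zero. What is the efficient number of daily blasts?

Bargaining reaches the level where marginal profit last exceeds marginal dust damage.
That holds through level 3 (273 ≥ 203) but not at 4 (196 < 266).

3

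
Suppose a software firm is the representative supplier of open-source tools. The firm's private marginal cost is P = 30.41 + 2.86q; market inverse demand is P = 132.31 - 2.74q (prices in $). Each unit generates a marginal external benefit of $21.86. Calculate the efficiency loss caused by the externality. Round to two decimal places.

Market equilibrium (private): 30.41 + 2.86q = 132.31 - 2.74q → q_m = 18.1964.
Social marginal cost = private MC − MEB = 8.55 + 2.86q.
Set SMC = demand: 8.55 + 2.86q = 132.31 - 2.74q → q* = 22.1000.
Height of the DWL triangle at q_m is demand(q_m) − SMC(q_m) = MEB(q_m) = 21.8600.
DWL = ½ × 3.9036 × 21.8600 = 42.6663.

DWL = $42.67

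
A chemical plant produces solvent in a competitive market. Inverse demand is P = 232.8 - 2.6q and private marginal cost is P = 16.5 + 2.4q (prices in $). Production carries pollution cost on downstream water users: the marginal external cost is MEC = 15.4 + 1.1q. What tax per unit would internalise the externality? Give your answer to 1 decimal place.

tax = $51.6 per unit

Social marginal cost = private MC + MEC = 31.9 + 3.5q.
Set SMC = demand: 31.9 + 3.5q = 232.8 - 2.6q → q* = 32.9344.
The Pigouvian tax equals MEC at q*: 15.4 + 1.1×32.9344 = 51.6278.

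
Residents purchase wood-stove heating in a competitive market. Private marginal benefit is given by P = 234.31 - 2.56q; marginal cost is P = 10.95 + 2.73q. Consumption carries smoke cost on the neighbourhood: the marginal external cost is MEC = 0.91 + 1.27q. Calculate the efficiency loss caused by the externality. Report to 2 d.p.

Market equilibrium (private): 10.95 + 2.73q = 234.31 - 2.56q → q_m = 42.2231.
Social marginal benefit = demand − MEC = 233.40 - 3.83q.
Set SMB = MC: 233.40 - 3.83q = 10.95 + 2.73q → q* = 33.9101.
Height of the DWL triangle at q_m is MC(q_m) − SMB(q_m) = MEC(q_m) = 54.5333.
DWL = ½ × 8.3130 × 54.5333 = 226.6677.

DWL = 226.67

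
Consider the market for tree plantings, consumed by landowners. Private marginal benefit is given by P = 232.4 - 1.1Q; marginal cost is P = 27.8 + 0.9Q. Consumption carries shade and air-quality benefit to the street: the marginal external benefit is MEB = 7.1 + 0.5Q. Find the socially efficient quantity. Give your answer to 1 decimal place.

Q* = 141.1

Social marginal benefit = demand + MEB = 239.5 - 0.6Q.
Set SMB = MC: 239.5 - 0.6Q = 27.8 + 0.9Q → Q* = 141.1333.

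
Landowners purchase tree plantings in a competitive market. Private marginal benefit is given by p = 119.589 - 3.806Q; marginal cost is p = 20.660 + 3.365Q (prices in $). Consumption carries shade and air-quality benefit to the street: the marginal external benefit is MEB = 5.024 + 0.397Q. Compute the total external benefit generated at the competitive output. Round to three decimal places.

$107.088

Market equilibrium (private): 20.660 + 3.365Q = 119.589 - 3.806Q → Q_m = 13.7957.
Total external benefit = ∫₀^{Q_m} (5.024 + 0.397Q) dQ = 5.024×13.7957 + ½×0.397×13.7957² = 107.0884.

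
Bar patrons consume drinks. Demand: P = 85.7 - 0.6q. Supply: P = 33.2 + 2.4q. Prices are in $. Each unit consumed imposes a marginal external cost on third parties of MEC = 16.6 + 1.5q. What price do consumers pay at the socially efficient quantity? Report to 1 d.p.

Social marginal benefit = demand − MEC = 69.1 - 2.1q.
Set SMB = MC: 69.1 - 2.1q = 33.2 + 2.4q → q* = 7.9778.
Consumer price on the demand curve at q*: 85.7 − 0.6×7.9778 = 80.9133.

P = $80.9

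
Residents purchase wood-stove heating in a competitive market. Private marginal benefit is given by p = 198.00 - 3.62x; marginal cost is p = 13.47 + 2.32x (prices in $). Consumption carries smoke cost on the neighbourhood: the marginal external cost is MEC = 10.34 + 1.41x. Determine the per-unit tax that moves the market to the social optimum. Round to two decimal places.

Social marginal benefit = demand − MEC = 187.66 - 5.03x.
Set SMB = MC: 187.66 - 5.03x = 13.47 + 2.32x → x* = 23.6993.
The Pigouvian tax equals MEC at x*: 10.34 + 1.41×23.6993 = 43.7560.

tax = $43.76 per unit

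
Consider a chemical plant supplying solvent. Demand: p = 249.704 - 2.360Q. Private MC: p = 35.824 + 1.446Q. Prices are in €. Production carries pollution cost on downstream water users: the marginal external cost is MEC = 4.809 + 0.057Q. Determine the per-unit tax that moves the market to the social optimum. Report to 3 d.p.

Social marginal cost = private MC + MEC = 40.633 + 1.503Q.
Set SMC = demand: 40.633 + 1.503Q = 249.704 - 2.360Q → Q* = 54.1214.
The Pigouvian tax equals MEC at Q*: 4.809 + 0.057×54.1214 = 7.8939.

tax = €7.894 per unit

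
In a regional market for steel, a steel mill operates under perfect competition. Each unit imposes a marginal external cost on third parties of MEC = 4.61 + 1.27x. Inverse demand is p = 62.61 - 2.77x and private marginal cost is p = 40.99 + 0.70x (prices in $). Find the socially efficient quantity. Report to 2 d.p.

x* = 3.59

Social marginal cost = private MC + MEC = 45.60 + 1.97x.
Set SMC = demand: 45.60 + 1.97x = 62.61 - 2.77x → x* = 3.5886.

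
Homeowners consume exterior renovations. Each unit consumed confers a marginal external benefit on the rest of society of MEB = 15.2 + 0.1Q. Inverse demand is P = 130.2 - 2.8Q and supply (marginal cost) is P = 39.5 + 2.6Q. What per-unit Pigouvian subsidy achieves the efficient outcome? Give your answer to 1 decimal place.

subsidy = 17.2 per unit

Social marginal benefit = demand + MEB = 145.4 - 2.7Q.
Set SMB = MC: 145.4 - 2.7Q = 39.5 + 2.6Q → Q* = 19.9811.
The Pigouvian subsidy equals MEB at Q*: 15.2 + 0.1×19.9811 = 17.1981.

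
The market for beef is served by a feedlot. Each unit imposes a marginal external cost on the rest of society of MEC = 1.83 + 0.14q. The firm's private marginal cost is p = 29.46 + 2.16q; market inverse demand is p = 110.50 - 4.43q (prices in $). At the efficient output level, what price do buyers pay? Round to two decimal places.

P = $58.36

Social marginal cost = private MC + MEC = 31.29 + 2.30q.
Set SMC = demand: 31.29 + 2.30q = 110.50 - 4.43q → q* = 11.7697.
Consumer price on the demand curve at q*: 110.50 − 4.43×11.7697 = 58.3602.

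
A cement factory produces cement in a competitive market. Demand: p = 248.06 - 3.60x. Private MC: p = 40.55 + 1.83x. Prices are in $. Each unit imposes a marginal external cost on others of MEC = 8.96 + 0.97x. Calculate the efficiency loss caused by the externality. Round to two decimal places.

DWL = $165.52

Market equilibrium (private): 40.55 + 1.83x = 248.06 - 3.60x → x_m = 38.2155.
Social marginal cost = private MC + MEC = 49.51 + 2.80x.
Set SMC = demand: 49.51 + 2.80x = 248.06 - 3.60x → x* = 31.0234.
Height of the DWL triangle at x_m is SMC(x_m) − demand(x_m) = MEC(x_m) = 46.0290.
DWL = ½ × 7.1921 × 46.0290 = 165.5226.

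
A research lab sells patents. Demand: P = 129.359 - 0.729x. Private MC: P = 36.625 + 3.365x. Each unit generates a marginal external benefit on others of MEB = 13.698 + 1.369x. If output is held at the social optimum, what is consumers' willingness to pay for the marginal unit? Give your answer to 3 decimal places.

P = 100.886

Social marginal cost = private MC − MEB = 22.927 + 1.996x.
Set SMC = demand: 22.927 + 1.996x = 129.359 - 0.729x → x* = 39.0576.
Consumer price on the demand curve at x*: 129.359 − 0.729×39.0576 = 100.8860.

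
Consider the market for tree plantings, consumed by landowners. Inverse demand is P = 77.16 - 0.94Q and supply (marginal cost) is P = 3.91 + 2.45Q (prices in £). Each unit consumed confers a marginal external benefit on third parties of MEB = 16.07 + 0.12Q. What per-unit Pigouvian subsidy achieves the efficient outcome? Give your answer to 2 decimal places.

subsidy = £19.35 per unit

Social marginal benefit = demand + MEB = 93.23 - 0.82Q.
Set SMB = MC: 93.23 - 0.82Q = 3.91 + 2.45Q → Q* = 27.3150.
The Pigouvian subsidy equals MEB at Q*: 16.07 + 0.12×27.3150 = 19.3478.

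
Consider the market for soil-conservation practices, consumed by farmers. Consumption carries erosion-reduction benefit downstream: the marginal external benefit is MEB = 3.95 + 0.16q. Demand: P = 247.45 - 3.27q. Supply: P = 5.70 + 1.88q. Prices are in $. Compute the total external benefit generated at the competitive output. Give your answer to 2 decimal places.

$361.70

Market equilibrium (private): 5.70 + 1.88q = 247.45 - 3.27q → q_m = 46.9417.
Total external benefit = ∫₀^{q_m} (3.95 + 0.16q) dq = 3.95×46.9417 + ½×0.16×46.9417² = 361.7016.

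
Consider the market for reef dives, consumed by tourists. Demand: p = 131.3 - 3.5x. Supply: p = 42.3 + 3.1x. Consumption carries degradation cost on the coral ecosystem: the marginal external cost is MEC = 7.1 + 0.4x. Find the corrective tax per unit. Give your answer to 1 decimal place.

tax = 11.8 per unit

Social marginal benefit = demand − MEC = 124.2 - 3.9x.
Set SMB = MC: 124.2 - 3.9x = 42.3 + 3.1x → x* = 11.7000.
The Pigouvian tax equals MEC at x*: 7.1 + 0.4×11.7000 = 11.7800.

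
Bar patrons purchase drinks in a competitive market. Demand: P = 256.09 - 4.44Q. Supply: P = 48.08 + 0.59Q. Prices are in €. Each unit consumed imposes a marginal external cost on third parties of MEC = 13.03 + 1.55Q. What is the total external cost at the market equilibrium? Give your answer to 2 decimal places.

€1864.20

Market equilibrium (private): 48.08 + 0.59Q = 256.09 - 4.44Q → Q_m = 41.3539.
Total external cost = ∫₀^{Q_m} (13.03 + 1.55Q) dQ = 13.03×41.3539 + ½×1.55×41.3539² = 1864.2037.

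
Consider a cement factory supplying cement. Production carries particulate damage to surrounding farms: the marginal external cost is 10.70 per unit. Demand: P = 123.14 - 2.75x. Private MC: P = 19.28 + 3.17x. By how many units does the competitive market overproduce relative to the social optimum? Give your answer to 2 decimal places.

1.81 units

Market equilibrium (private): 19.28 + 3.17x = 123.14 - 2.75x → x_m = 17.5439.
Social marginal cost = private MC + MEC = 29.98 + 3.17x.
Set SMC = demand: 29.98 + 3.17x = 123.14 - 2.75x → x* = 15.7365.
Gap = |17.5439 − 15.7365| = 1.8074.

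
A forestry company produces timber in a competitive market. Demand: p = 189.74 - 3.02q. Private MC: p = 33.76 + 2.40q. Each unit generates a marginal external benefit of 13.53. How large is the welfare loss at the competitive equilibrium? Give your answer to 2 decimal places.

Market equilibrium (private): 33.76 + 2.40q = 189.74 - 3.02q → q_m = 28.7786.
Social marginal cost = private MC − MEB = 20.23 + 2.40q.
Set SMC = demand: 20.23 + 2.40q = 189.74 - 3.02q → q* = 31.2749.
The loss is the area between SMC and demand from q* to q_m; with linear curves that's a triangle of height MEB(q_m).
DWL = ½ × 2.4963 × 13.5300 = 16.8875.

DWL = 16.89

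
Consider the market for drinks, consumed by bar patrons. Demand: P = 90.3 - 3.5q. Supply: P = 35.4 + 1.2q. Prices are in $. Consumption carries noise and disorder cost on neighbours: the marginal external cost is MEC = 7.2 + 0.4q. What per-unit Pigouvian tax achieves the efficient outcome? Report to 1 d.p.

Social marginal benefit = demand − MEC = 83.1 - 3.9q.
Set SMB = MC: 83.1 - 3.9q = 35.4 + 1.2q → q* = 9.3529.
The Pigouvian tax equals MEC at q*: 7.2 + 0.4×9.3529 = 10.9412.

tax = $10.9 per unit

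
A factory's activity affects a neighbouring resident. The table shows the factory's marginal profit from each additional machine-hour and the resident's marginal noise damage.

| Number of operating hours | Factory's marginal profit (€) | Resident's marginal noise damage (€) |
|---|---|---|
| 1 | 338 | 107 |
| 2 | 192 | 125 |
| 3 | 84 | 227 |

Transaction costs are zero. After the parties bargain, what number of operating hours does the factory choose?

2

Bargaining reaches the level where marginal profit last exceeds marginal noise damage.
That holds through level 2 (192 ≥ 125) but not at 3 (84 < 227).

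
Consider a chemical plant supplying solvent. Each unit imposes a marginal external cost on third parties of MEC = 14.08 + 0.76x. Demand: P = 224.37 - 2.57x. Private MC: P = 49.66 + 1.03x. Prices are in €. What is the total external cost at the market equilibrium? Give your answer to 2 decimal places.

€1578.29

Market equilibrium (private): 49.66 + 1.03x = 224.37 - 2.57x → x_m = 48.5306.
Total external cost = ∫₀^{x_m} (14.08 + 0.76x) dx = 14.08×48.5306 + ½×0.76×48.5306² = 1578.2941.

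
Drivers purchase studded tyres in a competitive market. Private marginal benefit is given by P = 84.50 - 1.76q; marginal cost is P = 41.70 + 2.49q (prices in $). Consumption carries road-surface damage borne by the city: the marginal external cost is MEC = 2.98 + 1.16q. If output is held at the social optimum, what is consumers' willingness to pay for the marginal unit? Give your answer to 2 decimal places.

P = $71.55

Social marginal benefit = demand − MEC = 81.52 - 2.92q.
Set SMB = MC: 81.52 - 2.92q = 41.70 + 2.49q → q* = 7.3604.
Consumer price on the demand curve at q*: 84.50 − 1.76×7.3604 = 71.5457.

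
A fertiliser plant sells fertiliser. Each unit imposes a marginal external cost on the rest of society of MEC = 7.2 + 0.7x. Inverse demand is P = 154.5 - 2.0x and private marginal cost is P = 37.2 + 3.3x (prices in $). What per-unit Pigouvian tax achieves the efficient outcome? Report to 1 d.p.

Social marginal cost = private MC + MEC = 44.4 + 4.0x.
Set SMC = demand: 44.4 + 4.0x = 154.5 - 2.0x → x* = 18.3500.
The Pigouvian tax equals MEC at x*: 7.2 + 0.7×18.3500 = 20.0450.

tax = $20.0 per unit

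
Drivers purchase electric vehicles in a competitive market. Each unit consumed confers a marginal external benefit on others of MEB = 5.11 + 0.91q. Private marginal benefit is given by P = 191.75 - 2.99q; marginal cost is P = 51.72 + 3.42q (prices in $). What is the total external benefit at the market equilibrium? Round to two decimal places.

Market equilibrium (private): 51.72 + 3.42q = 191.75 - 2.99q → q_m = 21.8456.
Total external benefit = ∫₀^{q_m} (5.11 + 0.91q) dq = 5.11×21.8456 + ½×0.91×21.8456² = 328.7708.

$328.77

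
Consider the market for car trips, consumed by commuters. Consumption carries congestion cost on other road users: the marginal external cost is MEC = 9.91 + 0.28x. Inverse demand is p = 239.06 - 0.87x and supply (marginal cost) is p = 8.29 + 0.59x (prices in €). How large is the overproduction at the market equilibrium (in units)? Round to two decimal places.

Market equilibrium (private): 8.29 + 0.59x = 239.06 - 0.87x → x_m = 158.0616.
Social marginal benefit = demand − MEC = 229.15 - 1.15x.
Set SMB = MC: 229.15 - 1.15x = 8.29 + 0.59x → x* = 126.9310.
Gap = |158.0616 − 126.9310| = 31.1306.

31.13 units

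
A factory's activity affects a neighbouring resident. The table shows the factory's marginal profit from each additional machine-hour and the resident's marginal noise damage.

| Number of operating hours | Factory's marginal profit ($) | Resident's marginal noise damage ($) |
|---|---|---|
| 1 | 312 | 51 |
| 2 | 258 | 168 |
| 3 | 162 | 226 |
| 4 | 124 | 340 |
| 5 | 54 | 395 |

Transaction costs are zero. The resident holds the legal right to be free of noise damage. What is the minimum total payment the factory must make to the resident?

$219

Efficient level: marginal profit ≥ marginal noise damage through level 2, so k* = 2.
With the resident holding the right, the factory must at least compensate total damage at k*: 51 + 168 = 219.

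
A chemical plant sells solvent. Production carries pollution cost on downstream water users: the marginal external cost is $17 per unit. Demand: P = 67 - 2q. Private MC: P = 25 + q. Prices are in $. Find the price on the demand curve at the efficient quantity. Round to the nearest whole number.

P = $50

Social marginal cost = private MC + MEC = 42 + q.
Set SMC = demand: 42 + q = 67 - 2q → q* = 8.3333.
Consumer price on the demand curve at q*: 67 − 2×8.3333 = 50.3334.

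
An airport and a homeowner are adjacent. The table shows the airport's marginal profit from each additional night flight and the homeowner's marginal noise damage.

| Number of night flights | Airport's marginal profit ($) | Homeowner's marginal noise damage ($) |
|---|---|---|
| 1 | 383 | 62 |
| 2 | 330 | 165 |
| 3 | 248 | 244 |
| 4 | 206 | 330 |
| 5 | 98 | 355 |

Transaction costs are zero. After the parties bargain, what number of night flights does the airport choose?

3

Bargaining reaches the level where marginal profit last exceeds marginal noise damage.
That holds through level 3 (248 ≥ 244) but not at 4 (206 < 330).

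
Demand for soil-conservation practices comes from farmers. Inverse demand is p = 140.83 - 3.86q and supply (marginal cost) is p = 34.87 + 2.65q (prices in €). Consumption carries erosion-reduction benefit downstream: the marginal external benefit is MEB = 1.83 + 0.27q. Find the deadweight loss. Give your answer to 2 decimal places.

DWL = €3.10

Market equilibrium (private): 34.87 + 2.65q = 140.83 - 3.86q → q_m = 16.2765.
Social marginal benefit = demand + MEB = 142.66 - 3.59q.
Set SMB = MC: 142.66 - 3.59q = 34.87 + 2.65q → q* = 17.2740.
Height of the DWL triangle at q_m is SMB(q_m) − MC(q_m) = MEB(q_m) = 6.2247.
DWL = ½ × 0.9975 × 6.2247 = 3.1046.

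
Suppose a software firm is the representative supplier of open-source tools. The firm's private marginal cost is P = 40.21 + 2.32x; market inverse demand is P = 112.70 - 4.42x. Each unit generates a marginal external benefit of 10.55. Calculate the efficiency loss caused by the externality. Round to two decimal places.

Market equilibrium (private): 40.21 + 2.32x = 112.70 - 4.42x → x_m = 10.7552.
Social marginal cost = private MC − MEB = 29.66 + 2.32x.
Set SMC = demand: 29.66 + 2.32x = 112.70 - 4.42x → x* = 12.3205.
Height of the DWL triangle at x_m is demand(x_m) − SMC(x_m) = MEB(x_m) = 10.5500.
DWL = ½ × 1.5653 × 10.5500 = 8.2570.

DWL = 8.26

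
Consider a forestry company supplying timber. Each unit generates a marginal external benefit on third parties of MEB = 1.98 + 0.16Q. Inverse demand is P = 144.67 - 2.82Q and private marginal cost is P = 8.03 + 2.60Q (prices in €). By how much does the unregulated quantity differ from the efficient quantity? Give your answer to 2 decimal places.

1.14 units

Market equilibrium (private): 8.03 + 2.60Q = 144.67 - 2.82Q → Q_m = 25.2103.
Social marginal cost = private MC − MEB = 6.05 + 2.44Q.
Set SMC = demand: 6.05 + 2.44Q = 144.67 - 2.82Q → Q* = 26.3536.
Gap = |25.2103 − 26.3536| = 1.1433.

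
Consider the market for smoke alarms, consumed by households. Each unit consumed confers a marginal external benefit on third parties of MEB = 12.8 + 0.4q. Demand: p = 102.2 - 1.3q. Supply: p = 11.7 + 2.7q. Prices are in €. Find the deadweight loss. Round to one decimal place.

DWL = €66.3

Market equilibrium (private): 11.7 + 2.7q = 102.2 - 1.3q → q_m = 22.6250.
Social marginal benefit = demand + MEB = 115.0 - 0.9q.
Set SMB = MC: 115.0 - 0.9q = 11.7 + 2.7q → q* = 28.6944.
The loss is the area between SMB and MC from q* to q_m; with linear curves that's a triangle of height MEB(q_m).
DWL = ½ × 6.0694 × 21.8500 = 66.3082.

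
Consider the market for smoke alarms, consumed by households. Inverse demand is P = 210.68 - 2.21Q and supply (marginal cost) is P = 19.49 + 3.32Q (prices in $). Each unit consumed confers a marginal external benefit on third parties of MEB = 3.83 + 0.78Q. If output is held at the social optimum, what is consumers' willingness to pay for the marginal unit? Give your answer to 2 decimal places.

P = $119.94

Social marginal benefit = demand + MEB = 214.51 - 1.43Q.
Set SMB = MC: 214.51 - 1.43Q = 19.49 + 3.32Q → Q* = 41.0568.
Consumer price on the demand curve at Q*: 210.68 − 2.21×41.0568 = 119.9445.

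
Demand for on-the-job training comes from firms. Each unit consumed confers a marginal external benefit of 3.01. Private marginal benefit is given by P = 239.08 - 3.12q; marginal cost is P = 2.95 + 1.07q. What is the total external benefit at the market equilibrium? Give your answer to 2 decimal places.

169.63

Market equilibrium (private): 2.95 + 1.07q = 239.08 - 3.12q → q_m = 56.3556.
Total external benefit = MEB × q_m = 3.01 × 56.3556 = 169.6304.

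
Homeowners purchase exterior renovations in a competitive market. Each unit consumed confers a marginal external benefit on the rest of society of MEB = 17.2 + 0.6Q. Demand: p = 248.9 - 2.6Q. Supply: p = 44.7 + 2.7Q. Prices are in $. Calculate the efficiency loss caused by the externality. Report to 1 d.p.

Market equilibrium (private): 44.7 + 2.7Q = 248.9 - 2.6Q → Q_m = 38.5283.
Social marginal benefit = demand + MEB = 266.1 - 2.0Q.
Set SMB = MC: 266.1 - 2.0Q = 44.7 + 2.7Q → Q* = 47.1064.
Height of the DWL triangle at Q_m is SMB(Q_m) − MC(Q_m) = MEB(Q_m) = 40.3170.
DWL = ½ × 8.5781 × 40.3170 = 172.9216.

DWL = $172.9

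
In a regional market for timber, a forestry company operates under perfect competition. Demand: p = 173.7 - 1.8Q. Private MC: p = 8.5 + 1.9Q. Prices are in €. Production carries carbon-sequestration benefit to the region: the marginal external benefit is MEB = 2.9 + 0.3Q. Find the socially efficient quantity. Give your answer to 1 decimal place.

Q* = 49.4

Social marginal cost = private MC − MEB = 5.6 + 1.6Q.
Set SMC = demand: 5.6 + 1.6Q = 173.7 - 1.8Q → Q* = 49.4412.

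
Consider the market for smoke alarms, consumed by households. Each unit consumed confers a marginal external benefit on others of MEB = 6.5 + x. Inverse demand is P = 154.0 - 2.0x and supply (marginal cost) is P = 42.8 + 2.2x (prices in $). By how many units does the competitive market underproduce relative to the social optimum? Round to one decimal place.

Market equilibrium (private): 42.8 + 2.2x = 154.0 - 2.0x → x_m = 26.4762.
Social marginal benefit = demand + MEB = 160.5 - x.
Set SMB = MC: 160.5 - x = 42.8 + 2.2x → x* = 36.7813.
Gap = |26.4762 − 36.7813| = 10.3051.

10.3 units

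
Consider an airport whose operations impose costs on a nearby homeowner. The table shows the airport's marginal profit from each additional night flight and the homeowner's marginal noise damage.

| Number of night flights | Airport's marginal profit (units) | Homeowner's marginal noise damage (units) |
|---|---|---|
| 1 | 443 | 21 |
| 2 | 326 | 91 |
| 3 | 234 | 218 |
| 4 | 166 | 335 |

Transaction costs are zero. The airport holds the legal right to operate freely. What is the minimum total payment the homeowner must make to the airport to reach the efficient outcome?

166

Left alone the airport would choose level 4 (marginal profit stays positive).
Efficient level: k* = 3 (marginal profit ≥ marginal noise damage through 3).
The homeowner must at least cover the airport's forgone profit from cutting 4→3: 166 = 166.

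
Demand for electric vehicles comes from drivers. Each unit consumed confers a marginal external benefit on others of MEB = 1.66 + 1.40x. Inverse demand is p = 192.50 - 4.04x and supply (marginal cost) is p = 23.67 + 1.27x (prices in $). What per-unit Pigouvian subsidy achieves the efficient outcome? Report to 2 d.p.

subsidy = $62.71 per unit

Social marginal benefit = demand + MEB = 194.16 - 2.64x.
Set SMB = MC: 194.16 - 2.64x = 23.67 + 1.27x → x* = 43.6036.
The Pigouvian subsidy equals MEB at x*: 1.66 + 1.40×43.6036 = 62.7050.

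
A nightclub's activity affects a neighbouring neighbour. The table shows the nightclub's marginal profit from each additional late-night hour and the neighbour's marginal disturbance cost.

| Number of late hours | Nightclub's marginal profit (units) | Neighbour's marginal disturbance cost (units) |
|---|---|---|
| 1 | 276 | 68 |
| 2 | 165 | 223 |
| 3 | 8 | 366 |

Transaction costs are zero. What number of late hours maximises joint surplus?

1

Bargaining reaches the level where marginal profit last exceeds marginal disturbance cost.
That holds through level 1 (276 ≥ 68) but not at 2 (165 < 223).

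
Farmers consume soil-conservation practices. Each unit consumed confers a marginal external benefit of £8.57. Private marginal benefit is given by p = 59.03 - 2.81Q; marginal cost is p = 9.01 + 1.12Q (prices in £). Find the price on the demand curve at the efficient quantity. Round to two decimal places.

Social marginal benefit = demand + MEB = 67.60 - 2.81Q.
Set SMB = MC: 67.60 - 2.81Q = 9.01 + 1.12Q → Q* = 14.9084.
Consumer price on the demand curve at Q*: 59.03 − 2.81×14.9084 = 17.1374.

P = £17.14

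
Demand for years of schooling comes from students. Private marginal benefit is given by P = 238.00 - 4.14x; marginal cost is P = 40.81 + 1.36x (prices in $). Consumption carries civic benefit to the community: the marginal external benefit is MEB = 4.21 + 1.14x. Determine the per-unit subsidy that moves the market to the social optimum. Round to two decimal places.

subsidy = $56.87 per unit

Social marginal benefit = demand + MEB = 242.21 - 3.00x.
Set SMB = MC: 242.21 - 3.00x = 40.81 + 1.36x → x* = 46.1927.
The Pigouvian subsidy equals MEB at x*: 4.21 + 1.14×46.1927 = 56.8697.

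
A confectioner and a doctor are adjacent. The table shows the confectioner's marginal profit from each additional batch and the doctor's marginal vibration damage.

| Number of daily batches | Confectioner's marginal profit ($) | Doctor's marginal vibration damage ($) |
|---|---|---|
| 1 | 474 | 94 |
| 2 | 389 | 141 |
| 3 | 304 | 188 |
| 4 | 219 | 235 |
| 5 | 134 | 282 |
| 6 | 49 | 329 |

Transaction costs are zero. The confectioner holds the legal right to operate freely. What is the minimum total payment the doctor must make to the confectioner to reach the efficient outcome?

Left alone the confectioner would choose level 6 (marginal profit stays positive).
Efficient level: k* = 3 (marginal profit ≥ marginal vibration damage through 3).
The doctor must at least cover the confectioner's forgone profit from cutting 6→3: 219 + 134 + 49 = 402.

$402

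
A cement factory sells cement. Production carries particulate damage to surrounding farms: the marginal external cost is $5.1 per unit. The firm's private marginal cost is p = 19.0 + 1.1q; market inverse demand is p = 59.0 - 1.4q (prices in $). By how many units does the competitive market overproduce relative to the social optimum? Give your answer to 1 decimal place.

Market equilibrium (private): 19.0 + 1.1q = 59.0 - 1.4q → q_m = 16.0000.
Social marginal cost = private MC + MEC = 24.1 + 1.1q.
Set SMC = demand: 24.1 + 1.1q = 59.0 - 1.4q → q* = 13.9600.
Gap = |16.0000 − 13.9600| = 2.0400.

2.0 units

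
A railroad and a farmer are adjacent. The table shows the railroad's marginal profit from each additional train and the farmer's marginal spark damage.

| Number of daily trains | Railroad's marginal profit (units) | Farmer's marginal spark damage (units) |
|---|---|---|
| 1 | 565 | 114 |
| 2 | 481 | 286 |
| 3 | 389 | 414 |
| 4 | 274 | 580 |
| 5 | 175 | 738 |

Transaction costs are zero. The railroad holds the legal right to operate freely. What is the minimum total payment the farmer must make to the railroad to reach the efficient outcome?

838

Left alone the railroad would choose level 5 (marginal profit stays positive).
Efficient level: k* = 2 (marginal profit ≥ marginal spark damage through 2).
The farmer must at least cover the railroad's forgone profit from cutting 5→2: 389 + 274 + 175 = 838.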